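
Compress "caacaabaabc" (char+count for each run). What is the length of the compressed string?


Input: caacaabaabc
Runs:
  'c' x 1 => "c1"
  'a' x 2 => "a2"
  'c' x 1 => "c1"
  'a' x 2 => "a2"
  'b' x 1 => "b1"
  'a' x 2 => "a2"
  'b' x 1 => "b1"
  'c' x 1 => "c1"
Compressed: "c1a2c1a2b1a2b1c1"
Compressed length: 16

16


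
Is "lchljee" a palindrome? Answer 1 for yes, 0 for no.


Input: lchljee
Reversed: eejlhcl
  Compare pos 0 ('l') with pos 6 ('e'): MISMATCH
  Compare pos 1 ('c') with pos 5 ('e'): MISMATCH
  Compare pos 2 ('h') with pos 4 ('j'): MISMATCH
Result: not a palindrome

0


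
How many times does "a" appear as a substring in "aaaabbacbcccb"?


Searching for "a" in "aaaabbacbcccb"
Scanning each position:
  Position 0: "a" => MATCH
  Position 1: "a" => MATCH
  Position 2: "a" => MATCH
  Position 3: "a" => MATCH
  Position 4: "b" => no
  Position 5: "b" => no
  Position 6: "a" => MATCH
  Position 7: "c" => no
  Position 8: "b" => no
  Position 9: "c" => no
  Position 10: "c" => no
  Position 11: "c" => no
  Position 12: "b" => no
Total occurrences: 5

5


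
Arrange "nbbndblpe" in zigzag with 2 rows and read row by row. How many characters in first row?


Zigzag "nbbndblpe" into 2 rows:
Placing characters:
  'n' => row 0
  'b' => row 1
  'b' => row 0
  'n' => row 1
  'd' => row 0
  'b' => row 1
  'l' => row 0
  'p' => row 1
  'e' => row 0
Rows:
  Row 0: "nbdle"
  Row 1: "bnbp"
First row length: 5

5


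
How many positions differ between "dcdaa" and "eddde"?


Comparing "dcdaa" and "eddde" position by position:
  Position 0: 'd' vs 'e' => DIFFER
  Position 1: 'c' vs 'd' => DIFFER
  Position 2: 'd' vs 'd' => same
  Position 3: 'a' vs 'd' => DIFFER
  Position 4: 'a' vs 'e' => DIFFER
Positions that differ: 4

4


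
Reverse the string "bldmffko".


Input: bldmffko
Reading characters right to left:
  Position 7: 'o'
  Position 6: 'k'
  Position 5: 'f'
  Position 4: 'f'
  Position 3: 'm'
  Position 2: 'd'
  Position 1: 'l'
  Position 0: 'b'
Reversed: okffmdlb

okffmdlb


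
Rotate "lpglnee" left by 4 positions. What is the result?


Input: "lpglnee", rotate left by 4
First 4 characters: "lpgl"
Remaining characters: "nee"
Concatenate remaining + first: "nee" + "lpgl" = "neelpgl"

neelpgl


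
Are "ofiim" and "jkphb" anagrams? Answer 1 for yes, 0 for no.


Strings: "ofiim", "jkphb"
Sorted first:  fiimo
Sorted second: bhjkp
Differ at position 0: 'f' vs 'b' => not anagrams

0


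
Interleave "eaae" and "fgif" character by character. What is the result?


Interleaving "eaae" and "fgif":
  Position 0: 'e' from first, 'f' from second => "ef"
  Position 1: 'a' from first, 'g' from second => "ag"
  Position 2: 'a' from first, 'i' from second => "ai"
  Position 3: 'e' from first, 'f' from second => "ef"
Result: efagaief

efagaief


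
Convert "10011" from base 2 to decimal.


Input: "10011" in base 2
Positional expansion:
  Digit '1' (value 1) x 2^4 = 16
  Digit '0' (value 0) x 2^3 = 0
  Digit '0' (value 0) x 2^2 = 0
  Digit '1' (value 1) x 2^1 = 2
  Digit '1' (value 1) x 2^0 = 1
Sum = 19

19


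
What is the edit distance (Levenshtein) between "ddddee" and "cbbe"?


Computing edit distance: "ddddee" -> "cbbe"
DP table:
           c    b    b    e
      0    1    2    3    4
  d   1    1    2    3    4
  d   2    2    2    3    4
  d   3    3    3    3    4
  d   4    4    4    4    4
  e   5    5    5    5    4
  e   6    6    6    6    5
Edit distance = dp[6][4] = 5

5


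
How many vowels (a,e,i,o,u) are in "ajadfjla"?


Input: ajadfjla
Checking each character:
  'a' at position 0: vowel (running total: 1)
  'j' at position 1: consonant
  'a' at position 2: vowel (running total: 2)
  'd' at position 3: consonant
  'f' at position 4: consonant
  'j' at position 5: consonant
  'l' at position 6: consonant
  'a' at position 7: vowel (running total: 3)
Total vowels: 3

3


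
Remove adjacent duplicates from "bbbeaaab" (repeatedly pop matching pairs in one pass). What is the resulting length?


Input: bbbeaaab
Stack-based adjacent duplicate removal:
  Read 'b': push. Stack: b
  Read 'b': matches stack top 'b' => pop. Stack: (empty)
  Read 'b': push. Stack: b
  Read 'e': push. Stack: be
  Read 'a': push. Stack: bea
  Read 'a': matches stack top 'a' => pop. Stack: be
  Read 'a': push. Stack: bea
  Read 'b': push. Stack: beab
Final stack: "beab" (length 4)

4


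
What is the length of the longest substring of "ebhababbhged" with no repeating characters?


Input: "ebhababbhged"
Sliding window (track last position of each char):
  Position 0 ('e'): window [0,0] length 1 -- new best
  Position 1 ('b'): window [0,1] length 2 -- new best
  Position 2 ('h'): window [0,2] length 3 -- new best
  Position 3 ('a'): window [0,3] length 4 -- new best
  Position 4 ('b'): repeat (last at 1), move window start to 2
  Position 4 ('b'): window [2,4] length 3
  Position 5 ('a'): repeat (last at 3), move window start to 4
  Position 5 ('a'): window [4,5] length 2
  Position 6 ('b'): repeat (last at 4), move window start to 5
  Position 6 ('b'): window [5,6] length 2
  Position 7 ('b'): repeat (last at 6), move window start to 7
  Position 7 ('b'): window [7,7] length 1
  Position 8 ('h'): window [7,8] length 2
  Position 9 ('g'): window [7,9] length 3
  Position 10 ('e'): window [7,10] length 4
  Position 11 ('d'): window [7,11] length 5 -- new best
Longest substring with no repeats: "bhged" with length 5

5


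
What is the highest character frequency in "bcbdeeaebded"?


Input: bcbdeeaebded
Character counts:
  'a': 1
  'b': 3
  'c': 1
  'd': 3
  'e': 4
Maximum frequency: 4

4


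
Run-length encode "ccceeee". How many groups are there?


Input: ccceeee
Scanning for consecutive runs:
  Group 1: 'c' x 3 (positions 0-2)
  Group 2: 'e' x 4 (positions 3-6)
Total groups: 2

2


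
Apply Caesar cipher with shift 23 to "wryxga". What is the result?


Caesar cipher: shift "wryxga" by 23
  'w' (pos 22) + 23 = pos 19 = 't'
  'r' (pos 17) + 23 = pos 14 = 'o'
  'y' (pos 24) + 23 = pos 21 = 'v'
  'x' (pos 23) + 23 = pos 20 = 'u'
  'g' (pos 6) + 23 = pos 3 = 'd'
  'a' (pos 0) + 23 = pos 23 = 'x'
Result: tovudx

tovudx


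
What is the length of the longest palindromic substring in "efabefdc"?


Input: "efabefdc"
Checking substrings for palindromes:
  No multi-char palindromic substrings found
Longest palindromic substring: "e" with length 1

1


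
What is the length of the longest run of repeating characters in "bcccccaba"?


Input: "bcccccaba"
Scanning for longest run:
  Position 1 ('c'): new char, reset run to 1
  Position 2 ('c'): continues run of 'c', length=2
  Position 3 ('c'): continues run of 'c', length=3
  Position 4 ('c'): continues run of 'c', length=4
  Position 5 ('c'): continues run of 'c', length=5
  Position 6 ('a'): new char, reset run to 1
  Position 7 ('b'): new char, reset run to 1
  Position 8 ('a'): new char, reset run to 1
Longest run: 'c' with length 5

5


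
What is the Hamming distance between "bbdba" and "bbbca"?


Comparing "bbdba" and "bbbca" position by position:
  Position 0: 'b' vs 'b' => same
  Position 1: 'b' vs 'b' => same
  Position 2: 'd' vs 'b' => differ
  Position 3: 'b' vs 'c' => differ
  Position 4: 'a' vs 'a' => same
Total differences (Hamming distance): 2

2


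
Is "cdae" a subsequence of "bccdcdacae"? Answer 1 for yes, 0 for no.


Check if "cdae" is a subsequence of "bccdcdacae"
Greedy scan:
  Position 0 ('b'): no match needed
  Position 1 ('c'): matches sub[0] = 'c'
  Position 2 ('c'): no match needed
  Position 3 ('d'): matches sub[1] = 'd'
  Position 4 ('c'): no match needed
  Position 5 ('d'): no match needed
  Position 6 ('a'): matches sub[2] = 'a'
  Position 7 ('c'): no match needed
  Position 8 ('a'): no match needed
  Position 9 ('e'): matches sub[3] = 'e'
All 4 characters matched => is a subsequence

1


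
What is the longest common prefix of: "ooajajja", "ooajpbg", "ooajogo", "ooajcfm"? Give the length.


Words: ooajajja, ooajpbg, ooajogo, ooajcfm
  Position 0: all 'o' => match
  Position 1: all 'o' => match
  Position 2: all 'a' => match
  Position 3: all 'j' => match
  Position 4: ('a', 'p', 'o', 'c') => mismatch, stop
LCP = "ooaj" (length 4)

4


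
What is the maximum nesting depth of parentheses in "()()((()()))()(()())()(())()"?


Input: "()()((()()))()(()())()(())()"
Tracking depth:
  Position 0 '(': depth becomes 1
  Position 1 ')': depth becomes 0
  Position 2 '(': depth becomes 1
  Position 3 ')': depth becomes 0
  Position 4 '(': depth becomes 1
  Position 5 '(': depth becomes 2
  Position 6 '(': depth becomes 3
  Position 7 ')': depth becomes 2
  Position 8 '(': depth becomes 3
  Position 9 ')': depth becomes 2
  Position 10 ')': depth becomes 1
  Position 11 ')': depth becomes 0
  Position 12 '(': depth becomes 1
  Position 13 ')': depth becomes 0
  Position 14 '(': depth becomes 1
  Position 15 '(': depth becomes 2
  Position 16 ')': depth becomes 1
  Position 17 '(': depth becomes 2
  Position 18 ')': depth becomes 1
  Position 19 ')': depth becomes 0
  Position 20 '(': depth becomes 1
  Position 21 ')': depth becomes 0
  Position 22 '(': depth becomes 1
  Position 23 '(': depth becomes 2
  Position 24 ')': depth becomes 1
  Position 25 ')': depth becomes 0
  Position 26 '(': depth becomes 1
  Position 27 ')': depth becomes 0
Maximum depth reached: 3

3


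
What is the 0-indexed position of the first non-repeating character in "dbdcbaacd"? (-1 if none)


Input: dbdcbaacd
Character frequencies:
  'a': 2
  'b': 2
  'c': 2
  'd': 3
Scanning left to right for freq == 1:
  Position 0 ('d'): freq=3, skip
  Position 1 ('b'): freq=2, skip
  Position 2 ('d'): freq=3, skip
  Position 3 ('c'): freq=2, skip
  Position 4 ('b'): freq=2, skip
  Position 5 ('a'): freq=2, skip
  Position 6 ('a'): freq=2, skip
  Position 7 ('c'): freq=2, skip
  Position 8 ('d'): freq=3, skip
  No unique character found => answer = -1

-1


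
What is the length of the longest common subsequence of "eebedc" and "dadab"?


LCS of "eebedc" and "dadab"
DP table:
           d    a    d    a    b
      0    0    0    0    0    0
  e   0    0    0    0    0    0
  e   0    0    0    0    0    0
  b   0    0    0    0    0    1
  e   0    0    0    0    0    1
  d   0    1    1    1    1    1
  c   0    1    1    1    1    1
LCS length = dp[6][5] = 1

1


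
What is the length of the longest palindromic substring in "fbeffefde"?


Input: "fbeffefde"
Checking substrings for palindromes:
  [2:6] "effe" (len 4) => palindrome
  [4:7] "fef" (len 3) => palindrome
  [3:5] "ff" (len 2) => palindrome
Longest palindromic substring: "effe" with length 4

4


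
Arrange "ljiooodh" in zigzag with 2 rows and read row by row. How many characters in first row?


Zigzag "ljiooodh" into 2 rows:
Placing characters:
  'l' => row 0
  'j' => row 1
  'i' => row 0
  'o' => row 1
  'o' => row 0
  'o' => row 1
  'd' => row 0
  'h' => row 1
Rows:
  Row 0: "liod"
  Row 1: "jooh"
First row length: 4

4


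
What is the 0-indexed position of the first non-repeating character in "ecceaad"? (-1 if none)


Input: ecceaad
Character frequencies:
  'a': 2
  'c': 2
  'd': 1
  'e': 2
Scanning left to right for freq == 1:
  Position 0 ('e'): freq=2, skip
  Position 1 ('c'): freq=2, skip
  Position 2 ('c'): freq=2, skip
  Position 3 ('e'): freq=2, skip
  Position 4 ('a'): freq=2, skip
  Position 5 ('a'): freq=2, skip
  Position 6 ('d'): unique! => answer = 6

6


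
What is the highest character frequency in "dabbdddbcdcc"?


Input: dabbdddbcdcc
Character counts:
  'a': 1
  'b': 3
  'c': 3
  'd': 5
Maximum frequency: 5

5


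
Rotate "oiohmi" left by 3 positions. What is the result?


Input: "oiohmi", rotate left by 3
First 3 characters: "oio"
Remaining characters: "hmi"
Concatenate remaining + first: "hmi" + "oio" = "hmioio"

hmioio


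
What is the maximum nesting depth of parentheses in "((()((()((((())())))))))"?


Input: "((()((()((((())())))))))"
Tracking depth:
  Position 0 '(': depth becomes 1
  Position 1 '(': depth becomes 2
  Position 2 '(': depth becomes 3
  Position 3 ')': depth becomes 2
  Position 4 '(': depth becomes 3
  Position 5 '(': depth becomes 4
  Position 6 '(': depth becomes 5
  Position 7 ')': depth becomes 4
  Position 8 '(': depth becomes 5
  Position 9 '(': depth becomes 6
  Position 10 '(': depth becomes 7
  Position 11 '(': depth becomes 8
  Position 12 '(': depth becomes 9
  Position 13 ')': depth becomes 8
  Position 14 ')': depth becomes 7
  Position 15 '(': depth becomes 8
  Position 16 ')': depth becomes 7
  Position 17 ')': depth becomes 6
  Position 18 ')': depth becomes 5
  Position 19 ')': depth becomes 4
  Position 20 ')': depth becomes 3
  Position 21 ')': depth becomes 2
  Position 22 ')': depth becomes 1
  Position 23 ')': depth becomes 0
Maximum depth reached: 9

9


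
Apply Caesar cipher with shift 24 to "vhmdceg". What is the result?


Caesar cipher: shift "vhmdceg" by 24
  'v' (pos 21) + 24 = pos 19 = 't'
  'h' (pos 7) + 24 = pos 5 = 'f'
  'm' (pos 12) + 24 = pos 10 = 'k'
  'd' (pos 3) + 24 = pos 1 = 'b'
  'c' (pos 2) + 24 = pos 0 = 'a'
  'e' (pos 4) + 24 = pos 2 = 'c'
  'g' (pos 6) + 24 = pos 4 = 'e'
Result: tfkbace

tfkbace


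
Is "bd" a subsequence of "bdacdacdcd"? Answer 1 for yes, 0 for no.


Check if "bd" is a subsequence of "bdacdacdcd"
Greedy scan:
  Position 0 ('b'): matches sub[0] = 'b'
  Position 1 ('d'): matches sub[1] = 'd'
  Position 2 ('a'): no match needed
  Position 3 ('c'): no match needed
  Position 4 ('d'): no match needed
  Position 5 ('a'): no match needed
  Position 6 ('c'): no match needed
  Position 7 ('d'): no match needed
  Position 8 ('c'): no match needed
  Position 9 ('d'): no match needed
All 2 characters matched => is a subsequence

1


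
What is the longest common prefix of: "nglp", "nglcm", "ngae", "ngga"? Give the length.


Words: nglp, nglcm, ngae, ngga
  Position 0: all 'n' => match
  Position 1: all 'g' => match
  Position 2: ('l', 'l', 'a', 'g') => mismatch, stop
LCP = "ng" (length 2)

2


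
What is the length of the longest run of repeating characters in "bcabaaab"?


Input: "bcabaaab"
Scanning for longest run:
  Position 1 ('c'): new char, reset run to 1
  Position 2 ('a'): new char, reset run to 1
  Position 3 ('b'): new char, reset run to 1
  Position 4 ('a'): new char, reset run to 1
  Position 5 ('a'): continues run of 'a', length=2
  Position 6 ('a'): continues run of 'a', length=3
  Position 7 ('b'): new char, reset run to 1
Longest run: 'a' with length 3

3


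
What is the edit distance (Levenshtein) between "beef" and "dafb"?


Computing edit distance: "beef" -> "dafb"
DP table:
           d    a    f    b
      0    1    2    3    4
  b   1    1    2    3    3
  e   2    2    2    3    4
  e   3    3    3    3    4
  f   4    4    4    3    4
Edit distance = dp[4][4] = 4

4


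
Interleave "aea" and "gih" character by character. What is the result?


Interleaving "aea" and "gih":
  Position 0: 'a' from first, 'g' from second => "ag"
  Position 1: 'e' from first, 'i' from second => "ei"
  Position 2: 'a' from first, 'h' from second => "ah"
Result: ageiah

ageiah


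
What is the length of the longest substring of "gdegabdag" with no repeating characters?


Input: "gdegabdag"
Sliding window (track last position of each char):
  Position 0 ('g'): window [0,0] length 1 -- new best
  Position 1 ('d'): window [0,1] length 2 -- new best
  Position 2 ('e'): window [0,2] length 3 -- new best
  Position 3 ('g'): repeat (last at 0), move window start to 1
  Position 3 ('g'): window [1,3] length 3
  Position 4 ('a'): window [1,4] length 4 -- new best
  Position 5 ('b'): window [1,5] length 5 -- new best
  Position 6 ('d'): repeat (last at 1), move window start to 2
  Position 6 ('d'): window [2,6] length 5
  Position 7 ('a'): repeat (last at 4), move window start to 5
  Position 7 ('a'): window [5,7] length 3
  Position 8 ('g'): window [5,8] length 4
Longest substring with no repeats: "degab" with length 5

5


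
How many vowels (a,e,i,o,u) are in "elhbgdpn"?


Input: elhbgdpn
Checking each character:
  'e' at position 0: vowel (running total: 1)
  'l' at position 1: consonant
  'h' at position 2: consonant
  'b' at position 3: consonant
  'g' at position 4: consonant
  'd' at position 5: consonant
  'p' at position 6: consonant
  'n' at position 7: consonant
Total vowels: 1

1


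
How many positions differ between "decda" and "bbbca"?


Comparing "decda" and "bbbca" position by position:
  Position 0: 'd' vs 'b' => DIFFER
  Position 1: 'e' vs 'b' => DIFFER
  Position 2: 'c' vs 'b' => DIFFER
  Position 3: 'd' vs 'c' => DIFFER
  Position 4: 'a' vs 'a' => same
Positions that differ: 4

4


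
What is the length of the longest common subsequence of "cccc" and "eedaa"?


LCS of "cccc" and "eedaa"
DP table:
           e    e    d    a    a
      0    0    0    0    0    0
  c   0    0    0    0    0    0
  c   0    0    0    0    0    0
  c   0    0    0    0    0    0
  c   0    0    0    0    0    0
LCS length = dp[4][5] = 0

0


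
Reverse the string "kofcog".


Input: kofcog
Reading characters right to left:
  Position 5: 'g'
  Position 4: 'o'
  Position 3: 'c'
  Position 2: 'f'
  Position 1: 'o'
  Position 0: 'k'
Reversed: gocfok

gocfok


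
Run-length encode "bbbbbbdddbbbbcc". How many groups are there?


Input: bbbbbbdddbbbbcc
Scanning for consecutive runs:
  Group 1: 'b' x 6 (positions 0-5)
  Group 2: 'd' x 3 (positions 6-8)
  Group 3: 'b' x 4 (positions 9-12)
  Group 4: 'c' x 2 (positions 13-14)
Total groups: 4

4


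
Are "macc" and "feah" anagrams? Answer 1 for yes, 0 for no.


Strings: "macc", "feah"
Sorted first:  accm
Sorted second: aefh
Differ at position 1: 'c' vs 'e' => not anagrams

0


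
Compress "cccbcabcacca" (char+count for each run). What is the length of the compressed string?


Input: cccbcabcacca
Runs:
  'c' x 3 => "c3"
  'b' x 1 => "b1"
  'c' x 1 => "c1"
  'a' x 1 => "a1"
  'b' x 1 => "b1"
  'c' x 1 => "c1"
  'a' x 1 => "a1"
  'c' x 2 => "c2"
  'a' x 1 => "a1"
Compressed: "c3b1c1a1b1c1a1c2a1"
Compressed length: 18

18


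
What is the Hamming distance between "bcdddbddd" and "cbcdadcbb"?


Comparing "bcdddbddd" and "cbcdadcbb" position by position:
  Position 0: 'b' vs 'c' => differ
  Position 1: 'c' vs 'b' => differ
  Position 2: 'd' vs 'c' => differ
  Position 3: 'd' vs 'd' => same
  Position 4: 'd' vs 'a' => differ
  Position 5: 'b' vs 'd' => differ
  Position 6: 'd' vs 'c' => differ
  Position 7: 'd' vs 'b' => differ
  Position 8: 'd' vs 'b' => differ
Total differences (Hamming distance): 8

8


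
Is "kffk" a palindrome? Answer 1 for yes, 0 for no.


Input: kffk
Reversed: kffk
  Compare pos 0 ('k') with pos 3 ('k'): match
  Compare pos 1 ('f') with pos 2 ('f'): match
Result: palindrome

1


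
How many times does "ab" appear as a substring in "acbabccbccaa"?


Searching for "ab" in "acbabccbccaa"
Scanning each position:
  Position 0: "ac" => no
  Position 1: "cb" => no
  Position 2: "ba" => no
  Position 3: "ab" => MATCH
  Position 4: "bc" => no
  Position 5: "cc" => no
  Position 6: "cb" => no
  Position 7: "bc" => no
  Position 8: "cc" => no
  Position 9: "ca" => no
  Position 10: "aa" => no
Total occurrences: 1

1


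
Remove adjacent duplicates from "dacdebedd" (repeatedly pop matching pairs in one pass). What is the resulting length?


Input: dacdebedd
Stack-based adjacent duplicate removal:
  Read 'd': push. Stack: d
  Read 'a': push. Stack: da
  Read 'c': push. Stack: dac
  Read 'd': push. Stack: dacd
  Read 'e': push. Stack: dacde
  Read 'b': push. Stack: dacdeb
  Read 'e': push. Stack: dacdebe
  Read 'd': push. Stack: dacdebed
  Read 'd': matches stack top 'd' => pop. Stack: dacdebe
Final stack: "dacdebe" (length 7)

7


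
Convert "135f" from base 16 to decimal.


Input: "135f" in base 16
Positional expansion:
  Digit '1' (value 1) x 16^3 = 4096
  Digit '3' (value 3) x 16^2 = 768
  Digit '5' (value 5) x 16^1 = 80
  Digit 'f' (value 15) x 16^0 = 15
Sum = 4959

4959


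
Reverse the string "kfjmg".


Input: kfjmg
Reading characters right to left:
  Position 4: 'g'
  Position 3: 'm'
  Position 2: 'j'
  Position 1: 'f'
  Position 0: 'k'
Reversed: gmjfk

gmjfk


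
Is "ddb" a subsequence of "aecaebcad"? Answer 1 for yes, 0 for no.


Check if "ddb" is a subsequence of "aecaebcad"
Greedy scan:
  Position 0 ('a'): no match needed
  Position 1 ('e'): no match needed
  Position 2 ('c'): no match needed
  Position 3 ('a'): no match needed
  Position 4 ('e'): no match needed
  Position 5 ('b'): no match needed
  Position 6 ('c'): no match needed
  Position 7 ('a'): no match needed
  Position 8 ('d'): matches sub[0] = 'd'
Only matched 1/3 characters => not a subsequence

0


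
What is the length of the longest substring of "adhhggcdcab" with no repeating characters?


Input: "adhhggcdcab"
Sliding window (track last position of each char):
  Position 0 ('a'): window [0,0] length 1 -- new best
  Position 1 ('d'): window [0,1] length 2 -- new best
  Position 2 ('h'): window [0,2] length 3 -- new best
  Position 3 ('h'): repeat (last at 2), move window start to 3
  Position 3 ('h'): window [3,3] length 1
  Position 4 ('g'): window [3,4] length 2
  Position 5 ('g'): repeat (last at 4), move window start to 5
  Position 5 ('g'): window [5,5] length 1
  Position 6 ('c'): window [5,6] length 2
  Position 7 ('d'): window [5,7] length 3
  Position 8 ('c'): repeat (last at 6), move window start to 7
  Position 8 ('c'): window [7,8] length 2
  Position 9 ('a'): window [7,9] length 3
  Position 10 ('b'): window [7,10] length 4 -- new best
Longest substring with no repeats: "dcab" with length 4

4


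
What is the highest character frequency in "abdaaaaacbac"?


Input: abdaaaaacbac
Character counts:
  'a': 7
  'b': 2
  'c': 2
  'd': 1
Maximum frequency: 7

7


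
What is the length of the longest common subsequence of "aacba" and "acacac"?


LCS of "aacba" and "acacac"
DP table:
           a    c    a    c    a    c
      0    0    0    0    0    0    0
  a   0    1    1    1    1    1    1
  a   0    1    1    2    2    2    2
  c   0    1    2    2    3    3    3
  b   0    1    2    2    3    3    3
  a   0    1    2    3    3    4    4
LCS length = dp[5][6] = 4

4


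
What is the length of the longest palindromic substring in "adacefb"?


Input: "adacefb"
Checking substrings for palindromes:
  [0:3] "ada" (len 3) => palindrome
Longest palindromic substring: "ada" with length 3

3


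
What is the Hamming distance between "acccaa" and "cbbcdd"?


Comparing "acccaa" and "cbbcdd" position by position:
  Position 0: 'a' vs 'c' => differ
  Position 1: 'c' vs 'b' => differ
  Position 2: 'c' vs 'b' => differ
  Position 3: 'c' vs 'c' => same
  Position 4: 'a' vs 'd' => differ
  Position 5: 'a' vs 'd' => differ
Total differences (Hamming distance): 5

5


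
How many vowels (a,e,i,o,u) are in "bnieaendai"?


Input: bnieaendai
Checking each character:
  'b' at position 0: consonant
  'n' at position 1: consonant
  'i' at position 2: vowel (running total: 1)
  'e' at position 3: vowel (running total: 2)
  'a' at position 4: vowel (running total: 3)
  'e' at position 5: vowel (running total: 4)
  'n' at position 6: consonant
  'd' at position 7: consonant
  'a' at position 8: vowel (running total: 5)
  'i' at position 9: vowel (running total: 6)
Total vowels: 6

6


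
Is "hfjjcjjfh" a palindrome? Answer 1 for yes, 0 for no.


Input: hfjjcjjfh
Reversed: hfjjcjjfh
  Compare pos 0 ('h') with pos 8 ('h'): match
  Compare pos 1 ('f') with pos 7 ('f'): match
  Compare pos 2 ('j') with pos 6 ('j'): match
  Compare pos 3 ('j') with pos 5 ('j'): match
Result: palindrome

1


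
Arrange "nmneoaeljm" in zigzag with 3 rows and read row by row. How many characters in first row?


Zigzag "nmneoaeljm" into 3 rows:
Placing characters:
  'n' => row 0
  'm' => row 1
  'n' => row 2
  'e' => row 1
  'o' => row 0
  'a' => row 1
  'e' => row 2
  'l' => row 1
  'j' => row 0
  'm' => row 1
Rows:
  Row 0: "noj"
  Row 1: "mealm"
  Row 2: "ne"
First row length: 3

3


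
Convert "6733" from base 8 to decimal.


Input: "6733" in base 8
Positional expansion:
  Digit '6' (value 6) x 8^3 = 3072
  Digit '7' (value 7) x 8^2 = 448
  Digit '3' (value 3) x 8^1 = 24
  Digit '3' (value 3) x 8^0 = 3
Sum = 3547

3547


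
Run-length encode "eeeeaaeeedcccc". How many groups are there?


Input: eeeeaaeeedcccc
Scanning for consecutive runs:
  Group 1: 'e' x 4 (positions 0-3)
  Group 2: 'a' x 2 (positions 4-5)
  Group 3: 'e' x 3 (positions 6-8)
  Group 4: 'd' x 1 (positions 9-9)
  Group 5: 'c' x 4 (positions 10-13)
Total groups: 5

5


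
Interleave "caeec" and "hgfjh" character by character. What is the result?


Interleaving "caeec" and "hgfjh":
  Position 0: 'c' from first, 'h' from second => "ch"
  Position 1: 'a' from first, 'g' from second => "ag"
  Position 2: 'e' from first, 'f' from second => "ef"
  Position 3: 'e' from first, 'j' from second => "ej"
  Position 4: 'c' from first, 'h' from second => "ch"
Result: chagefejch

chagefejch


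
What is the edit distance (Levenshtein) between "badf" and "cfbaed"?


Computing edit distance: "badf" -> "cfbaed"
DP table:
           c    f    b    a    e    d
      0    1    2    3    4    5    6
  b   1    1    2    2    3    4    5
  a   2    2    2    3    2    3    4
  d   3    3    3    3    3    3    3
  f   4    4    3    4    4    4    4
Edit distance = dp[4][6] = 4

4


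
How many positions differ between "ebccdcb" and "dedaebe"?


Comparing "ebccdcb" and "dedaebe" position by position:
  Position 0: 'e' vs 'd' => DIFFER
  Position 1: 'b' vs 'e' => DIFFER
  Position 2: 'c' vs 'd' => DIFFER
  Position 3: 'c' vs 'a' => DIFFER
  Position 4: 'd' vs 'e' => DIFFER
  Position 5: 'c' vs 'b' => DIFFER
  Position 6: 'b' vs 'e' => DIFFER
Positions that differ: 7

7


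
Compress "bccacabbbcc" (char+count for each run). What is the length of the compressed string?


Input: bccacabbbcc
Runs:
  'b' x 1 => "b1"
  'c' x 2 => "c2"
  'a' x 1 => "a1"
  'c' x 1 => "c1"
  'a' x 1 => "a1"
  'b' x 3 => "b3"
  'c' x 2 => "c2"
Compressed: "b1c2a1c1a1b3c2"
Compressed length: 14

14


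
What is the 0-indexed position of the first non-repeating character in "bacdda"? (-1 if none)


Input: bacdda
Character frequencies:
  'a': 2
  'b': 1
  'c': 1
  'd': 2
Scanning left to right for freq == 1:
  Position 0 ('b'): unique! => answer = 0

0


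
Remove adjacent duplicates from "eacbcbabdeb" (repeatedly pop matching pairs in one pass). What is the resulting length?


Input: eacbcbabdeb
Stack-based adjacent duplicate removal:
  Read 'e': push. Stack: e
  Read 'a': push. Stack: ea
  Read 'c': push. Stack: eac
  Read 'b': push. Stack: eacb
  Read 'c': push. Stack: eacbc
  Read 'b': push. Stack: eacbcb
  Read 'a': push. Stack: eacbcba
  Read 'b': push. Stack: eacbcbab
  Read 'd': push. Stack: eacbcbabd
  Read 'e': push. Stack: eacbcbabde
  Read 'b': push. Stack: eacbcbabdeb
Final stack: "eacbcbabdeb" (length 11)

11


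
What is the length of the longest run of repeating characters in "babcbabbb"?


Input: "babcbabbb"
Scanning for longest run:
  Position 1 ('a'): new char, reset run to 1
  Position 2 ('b'): new char, reset run to 1
  Position 3 ('c'): new char, reset run to 1
  Position 4 ('b'): new char, reset run to 1
  Position 5 ('a'): new char, reset run to 1
  Position 6 ('b'): new char, reset run to 1
  Position 7 ('b'): continues run of 'b', length=2
  Position 8 ('b'): continues run of 'b', length=3
Longest run: 'b' with length 3

3


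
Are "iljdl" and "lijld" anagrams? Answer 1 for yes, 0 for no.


Strings: "iljdl", "lijld"
Sorted first:  dijll
Sorted second: dijll
Sorted forms match => anagrams

1


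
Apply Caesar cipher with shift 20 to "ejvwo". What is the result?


Caesar cipher: shift "ejvwo" by 20
  'e' (pos 4) + 20 = pos 24 = 'y'
  'j' (pos 9) + 20 = pos 3 = 'd'
  'v' (pos 21) + 20 = pos 15 = 'p'
  'w' (pos 22) + 20 = pos 16 = 'q'
  'o' (pos 14) + 20 = pos 8 = 'i'
Result: ydpqi

ydpqi


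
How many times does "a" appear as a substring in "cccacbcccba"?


Searching for "a" in "cccacbcccba"
Scanning each position:
  Position 0: "c" => no
  Position 1: "c" => no
  Position 2: "c" => no
  Position 3: "a" => MATCH
  Position 4: "c" => no
  Position 5: "b" => no
  Position 6: "c" => no
  Position 7: "c" => no
  Position 8: "c" => no
  Position 9: "b" => no
  Position 10: "a" => MATCH
Total occurrences: 2

2


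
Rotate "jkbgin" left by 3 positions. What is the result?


Input: "jkbgin", rotate left by 3
First 3 characters: "jkb"
Remaining characters: "gin"
Concatenate remaining + first: "gin" + "jkb" = "ginjkb"

ginjkb


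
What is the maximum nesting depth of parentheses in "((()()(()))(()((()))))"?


Input: "((()()(()))(()((()))))"
Tracking depth:
  Position 0 '(': depth becomes 1
  Position 1 '(': depth becomes 2
  Position 2 '(': depth becomes 3
  Position 3 ')': depth becomes 2
  Position 4 '(': depth becomes 3
  Position 5 ')': depth becomes 2
  Position 6 '(': depth becomes 3
  Position 7 '(': depth becomes 4
  Position 8 ')': depth becomes 3
  Position 9 ')': depth becomes 2
  Position 10 ')': depth becomes 1
  Position 11 '(': depth becomes 2
  Position 12 '(': depth becomes 3
  Position 13 ')': depth becomes 2
  Position 14 '(': depth becomes 3
  Position 15 '(': depth becomes 4
  Position 16 '(': depth becomes 5
  Position 17 ')': depth becomes 4
  Position 18 ')': depth becomes 3
  Position 19 ')': depth becomes 2
  Position 20 ')': depth becomes 1
  Position 21 ')': depth becomes 0
Maximum depth reached: 5

5


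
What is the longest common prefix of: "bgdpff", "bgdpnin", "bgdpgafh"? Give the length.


Words: bgdpff, bgdpnin, bgdpgafh
  Position 0: all 'b' => match
  Position 1: all 'g' => match
  Position 2: all 'd' => match
  Position 3: all 'p' => match
  Position 4: ('f', 'n', 'g') => mismatch, stop
LCP = "bgdp" (length 4)

4


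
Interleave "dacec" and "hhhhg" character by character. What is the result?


Interleaving "dacec" and "hhhhg":
  Position 0: 'd' from first, 'h' from second => "dh"
  Position 1: 'a' from first, 'h' from second => "ah"
  Position 2: 'c' from first, 'h' from second => "ch"
  Position 3: 'e' from first, 'h' from second => "eh"
  Position 4: 'c' from first, 'g' from second => "cg"
Result: dhahchehcg

dhahchehcg


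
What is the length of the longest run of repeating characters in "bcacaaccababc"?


Input: "bcacaaccababc"
Scanning for longest run:
  Position 1 ('c'): new char, reset run to 1
  Position 2 ('a'): new char, reset run to 1
  Position 3 ('c'): new char, reset run to 1
  Position 4 ('a'): new char, reset run to 1
  Position 5 ('a'): continues run of 'a', length=2
  Position 6 ('c'): new char, reset run to 1
  Position 7 ('c'): continues run of 'c', length=2
  Position 8 ('a'): new char, reset run to 1
  Position 9 ('b'): new char, reset run to 1
  Position 10 ('a'): new char, reset run to 1
  Position 11 ('b'): new char, reset run to 1
  Position 12 ('c'): new char, reset run to 1
Longest run: 'a' with length 2

2


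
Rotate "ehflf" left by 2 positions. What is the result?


Input: "ehflf", rotate left by 2
First 2 characters: "eh"
Remaining characters: "flf"
Concatenate remaining + first: "flf" + "eh" = "flfeh"

flfeh


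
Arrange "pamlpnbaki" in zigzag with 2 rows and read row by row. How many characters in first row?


Zigzag "pamlpnbaki" into 2 rows:
Placing characters:
  'p' => row 0
  'a' => row 1
  'm' => row 0
  'l' => row 1
  'p' => row 0
  'n' => row 1
  'b' => row 0
  'a' => row 1
  'k' => row 0
  'i' => row 1
Rows:
  Row 0: "pmpbk"
  Row 1: "alnai"
First row length: 5

5


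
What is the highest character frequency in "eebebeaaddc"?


Input: eebebeaaddc
Character counts:
  'a': 2
  'b': 2
  'c': 1
  'd': 2
  'e': 4
Maximum frequency: 4

4


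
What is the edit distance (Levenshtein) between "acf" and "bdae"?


Computing edit distance: "acf" -> "bdae"
DP table:
           b    d    a    e
      0    1    2    3    4
  a   1    1    2    2    3
  c   2    2    2    3    3
  f   3    3    3    3    4
Edit distance = dp[3][4] = 4

4


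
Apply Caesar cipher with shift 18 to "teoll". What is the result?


Caesar cipher: shift "teoll" by 18
  't' (pos 19) + 18 = pos 11 = 'l'
  'e' (pos 4) + 18 = pos 22 = 'w'
  'o' (pos 14) + 18 = pos 6 = 'g'
  'l' (pos 11) + 18 = pos 3 = 'd'
  'l' (pos 11) + 18 = pos 3 = 'd'
Result: lwgdd

lwgdd


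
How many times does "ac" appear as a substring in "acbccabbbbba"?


Searching for "ac" in "acbccabbbbba"
Scanning each position:
  Position 0: "ac" => MATCH
  Position 1: "cb" => no
  Position 2: "bc" => no
  Position 3: "cc" => no
  Position 4: "ca" => no
  Position 5: "ab" => no
  Position 6: "bb" => no
  Position 7: "bb" => no
  Position 8: "bb" => no
  Position 9: "bb" => no
  Position 10: "ba" => no
Total occurrences: 1

1


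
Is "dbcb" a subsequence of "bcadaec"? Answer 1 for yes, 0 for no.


Check if "dbcb" is a subsequence of "bcadaec"
Greedy scan:
  Position 0 ('b'): no match needed
  Position 1 ('c'): no match needed
  Position 2 ('a'): no match needed
  Position 3 ('d'): matches sub[0] = 'd'
  Position 4 ('a'): no match needed
  Position 5 ('e'): no match needed
  Position 6 ('c'): no match needed
Only matched 1/4 characters => not a subsequence

0


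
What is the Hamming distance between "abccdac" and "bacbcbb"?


Comparing "abccdac" and "bacbcbb" position by position:
  Position 0: 'a' vs 'b' => differ
  Position 1: 'b' vs 'a' => differ
  Position 2: 'c' vs 'c' => same
  Position 3: 'c' vs 'b' => differ
  Position 4: 'd' vs 'c' => differ
  Position 5: 'a' vs 'b' => differ
  Position 6: 'c' vs 'b' => differ
Total differences (Hamming distance): 6

6


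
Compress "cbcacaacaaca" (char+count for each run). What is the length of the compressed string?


Input: cbcacaacaaca
Runs:
  'c' x 1 => "c1"
  'b' x 1 => "b1"
  'c' x 1 => "c1"
  'a' x 1 => "a1"
  'c' x 1 => "c1"
  'a' x 2 => "a2"
  'c' x 1 => "c1"
  'a' x 2 => "a2"
  'c' x 1 => "c1"
  'a' x 1 => "a1"
Compressed: "c1b1c1a1c1a2c1a2c1a1"
Compressed length: 20

20


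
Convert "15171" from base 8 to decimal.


Input: "15171" in base 8
Positional expansion:
  Digit '1' (value 1) x 8^4 = 4096
  Digit '5' (value 5) x 8^3 = 2560
  Digit '1' (value 1) x 8^2 = 64
  Digit '7' (value 7) x 8^1 = 56
  Digit '1' (value 1) x 8^0 = 1
Sum = 6777

6777


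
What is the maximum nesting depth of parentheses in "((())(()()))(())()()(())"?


Input: "((())(()()))(())()()(())"
Tracking depth:
  Position 0 '(': depth becomes 1
  Position 1 '(': depth becomes 2
  Position 2 '(': depth becomes 3
  Position 3 ')': depth becomes 2
  Position 4 ')': depth becomes 1
  Position 5 '(': depth becomes 2
  Position 6 '(': depth becomes 3
  Position 7 ')': depth becomes 2
  Position 8 '(': depth becomes 3
  Position 9 ')': depth becomes 2
  Position 10 ')': depth becomes 1
  Position 11 ')': depth becomes 0
  Position 12 '(': depth becomes 1
  Position 13 '(': depth becomes 2
  Position 14 ')': depth becomes 1
  Position 15 ')': depth becomes 0
  Position 16 '(': depth becomes 1
  Position 17 ')': depth becomes 0
  Position 18 '(': depth becomes 1
  Position 19 ')': depth becomes 0
  Position 20 '(': depth becomes 1
  Position 21 '(': depth becomes 2
  Position 22 ')': depth becomes 1
  Position 23 ')': depth becomes 0
Maximum depth reached: 3

3


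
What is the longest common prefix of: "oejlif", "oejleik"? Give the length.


Words: oejlif, oejleik
  Position 0: all 'o' => match
  Position 1: all 'e' => match
  Position 2: all 'j' => match
  Position 3: all 'l' => match
  Position 4: ('i', 'e') => mismatch, stop
LCP = "oejl" (length 4)

4


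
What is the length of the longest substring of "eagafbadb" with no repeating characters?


Input: "eagafbadb"
Sliding window (track last position of each char):
  Position 0 ('e'): window [0,0] length 1 -- new best
  Position 1 ('a'): window [0,1] length 2 -- new best
  Position 2 ('g'): window [0,2] length 3 -- new best
  Position 3 ('a'): repeat (last at 1), move window start to 2
  Position 3 ('a'): window [2,3] length 2
  Position 4 ('f'): window [2,4] length 3
  Position 5 ('b'): window [2,5] length 4 -- new best
  Position 6 ('a'): repeat (last at 3), move window start to 4
  Position 6 ('a'): window [4,6] length 3
  Position 7 ('d'): window [4,7] length 4
  Position 8 ('b'): repeat (last at 5), move window start to 6
  Position 8 ('b'): window [6,8] length 3
Longest substring with no repeats: "gafb" with length 4

4


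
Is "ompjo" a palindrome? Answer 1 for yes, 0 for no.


Input: ompjo
Reversed: ojpmo
  Compare pos 0 ('o') with pos 4 ('o'): match
  Compare pos 1 ('m') with pos 3 ('j'): MISMATCH
Result: not a palindrome

0


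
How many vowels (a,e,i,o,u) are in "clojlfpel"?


Input: clojlfpel
Checking each character:
  'c' at position 0: consonant
  'l' at position 1: consonant
  'o' at position 2: vowel (running total: 1)
  'j' at position 3: consonant
  'l' at position 4: consonant
  'f' at position 5: consonant
  'p' at position 6: consonant
  'e' at position 7: vowel (running total: 2)
  'l' at position 8: consonant
Total vowels: 2

2


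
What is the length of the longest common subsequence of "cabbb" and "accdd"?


LCS of "cabbb" and "accdd"
DP table:
           a    c    c    d    d
      0    0    0    0    0    0
  c   0    0    1    1    1    1
  a   0    1    1    1    1    1
  b   0    1    1    1    1    1
  b   0    1    1    1    1    1
  b   0    1    1    1    1    1
LCS length = dp[5][5] = 1

1


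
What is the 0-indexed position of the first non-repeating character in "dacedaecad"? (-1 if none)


Input: dacedaecad
Character frequencies:
  'a': 3
  'c': 2
  'd': 3
  'e': 2
Scanning left to right for freq == 1:
  Position 0 ('d'): freq=3, skip
  Position 1 ('a'): freq=3, skip
  Position 2 ('c'): freq=2, skip
  Position 3 ('e'): freq=2, skip
  Position 4 ('d'): freq=3, skip
  Position 5 ('a'): freq=3, skip
  Position 6 ('e'): freq=2, skip
  Position 7 ('c'): freq=2, skip
  Position 8 ('a'): freq=3, skip
  Position 9 ('d'): freq=3, skip
  No unique character found => answer = -1

-1


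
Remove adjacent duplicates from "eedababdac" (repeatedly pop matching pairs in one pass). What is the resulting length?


Input: eedababdac
Stack-based adjacent duplicate removal:
  Read 'e': push. Stack: e
  Read 'e': matches stack top 'e' => pop. Stack: (empty)
  Read 'd': push. Stack: d
  Read 'a': push. Stack: da
  Read 'b': push. Stack: dab
  Read 'a': push. Stack: daba
  Read 'b': push. Stack: dabab
  Read 'd': push. Stack: dababd
  Read 'a': push. Stack: dababda
  Read 'c': push. Stack: dababdac
Final stack: "dababdac" (length 8)

8


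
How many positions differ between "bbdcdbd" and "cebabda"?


Comparing "bbdcdbd" and "cebabda" position by position:
  Position 0: 'b' vs 'c' => DIFFER
  Position 1: 'b' vs 'e' => DIFFER
  Position 2: 'd' vs 'b' => DIFFER
  Position 3: 'c' vs 'a' => DIFFER
  Position 4: 'd' vs 'b' => DIFFER
  Position 5: 'b' vs 'd' => DIFFER
  Position 6: 'd' vs 'a' => DIFFER
Positions that differ: 7

7


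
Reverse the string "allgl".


Input: allgl
Reading characters right to left:
  Position 4: 'l'
  Position 3: 'g'
  Position 2: 'l'
  Position 1: 'l'
  Position 0: 'a'
Reversed: lglla

lglla


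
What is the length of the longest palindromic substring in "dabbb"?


Input: "dabbb"
Checking substrings for palindromes:
  [2:5] "bbb" (len 3) => palindrome
  [2:4] "bb" (len 2) => palindrome
  [3:5] "bb" (len 2) => palindrome
Longest palindromic substring: "bbb" with length 3

3


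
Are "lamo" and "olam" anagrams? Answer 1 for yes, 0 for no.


Strings: "lamo", "olam"
Sorted first:  almo
Sorted second: almo
Sorted forms match => anagrams

1


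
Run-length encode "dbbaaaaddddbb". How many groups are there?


Input: dbbaaaaddddbb
Scanning for consecutive runs:
  Group 1: 'd' x 1 (positions 0-0)
  Group 2: 'b' x 2 (positions 1-2)
  Group 3: 'a' x 4 (positions 3-6)
  Group 4: 'd' x 4 (positions 7-10)
  Group 5: 'b' x 2 (positions 11-12)
Total groups: 5

5
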